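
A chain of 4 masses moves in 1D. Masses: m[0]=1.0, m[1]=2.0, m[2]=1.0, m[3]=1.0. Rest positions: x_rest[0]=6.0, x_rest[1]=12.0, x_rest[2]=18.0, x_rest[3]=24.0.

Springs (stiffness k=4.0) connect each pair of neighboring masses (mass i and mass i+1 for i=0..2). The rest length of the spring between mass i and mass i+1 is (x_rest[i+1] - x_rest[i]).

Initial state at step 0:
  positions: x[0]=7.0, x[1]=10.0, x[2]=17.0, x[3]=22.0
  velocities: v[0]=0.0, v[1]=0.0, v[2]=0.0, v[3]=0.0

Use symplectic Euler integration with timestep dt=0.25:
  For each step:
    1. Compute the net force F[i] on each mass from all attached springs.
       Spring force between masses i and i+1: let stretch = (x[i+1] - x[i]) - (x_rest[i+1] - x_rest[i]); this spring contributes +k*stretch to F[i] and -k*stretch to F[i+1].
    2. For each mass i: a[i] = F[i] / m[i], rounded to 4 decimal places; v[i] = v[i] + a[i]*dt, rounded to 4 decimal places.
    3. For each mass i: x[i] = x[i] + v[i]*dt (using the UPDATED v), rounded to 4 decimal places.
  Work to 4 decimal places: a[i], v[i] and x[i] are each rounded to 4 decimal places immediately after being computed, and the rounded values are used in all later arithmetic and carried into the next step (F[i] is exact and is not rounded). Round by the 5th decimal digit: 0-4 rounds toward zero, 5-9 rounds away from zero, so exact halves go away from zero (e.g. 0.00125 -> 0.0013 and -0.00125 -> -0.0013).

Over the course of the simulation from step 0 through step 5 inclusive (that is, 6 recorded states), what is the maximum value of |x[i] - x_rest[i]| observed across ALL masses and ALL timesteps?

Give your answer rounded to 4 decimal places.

Answer: 2.8105

Derivation:
Step 0: x=[7.0000 10.0000 17.0000 22.0000] v=[0.0000 0.0000 0.0000 0.0000]
Step 1: x=[6.2500 10.5000 16.5000 22.2500] v=[-3.0000 2.0000 -2.0000 1.0000]
Step 2: x=[5.0625 11.2188 15.9375 22.5625] v=[-4.7500 2.8750 -2.2500 1.2500]
Step 3: x=[3.9141 11.7579 15.8516 22.7188] v=[-4.5937 2.1562 -0.3437 0.6250]
Step 4: x=[3.2266 11.8282 16.4591 22.6583] v=[-2.7499 0.2812 2.4298 -0.2422]
Step 5: x=[3.1895 11.4022 17.4586 22.5480] v=[-0.1483 -1.7042 3.9981 -0.4414]
Max displacement = 2.8105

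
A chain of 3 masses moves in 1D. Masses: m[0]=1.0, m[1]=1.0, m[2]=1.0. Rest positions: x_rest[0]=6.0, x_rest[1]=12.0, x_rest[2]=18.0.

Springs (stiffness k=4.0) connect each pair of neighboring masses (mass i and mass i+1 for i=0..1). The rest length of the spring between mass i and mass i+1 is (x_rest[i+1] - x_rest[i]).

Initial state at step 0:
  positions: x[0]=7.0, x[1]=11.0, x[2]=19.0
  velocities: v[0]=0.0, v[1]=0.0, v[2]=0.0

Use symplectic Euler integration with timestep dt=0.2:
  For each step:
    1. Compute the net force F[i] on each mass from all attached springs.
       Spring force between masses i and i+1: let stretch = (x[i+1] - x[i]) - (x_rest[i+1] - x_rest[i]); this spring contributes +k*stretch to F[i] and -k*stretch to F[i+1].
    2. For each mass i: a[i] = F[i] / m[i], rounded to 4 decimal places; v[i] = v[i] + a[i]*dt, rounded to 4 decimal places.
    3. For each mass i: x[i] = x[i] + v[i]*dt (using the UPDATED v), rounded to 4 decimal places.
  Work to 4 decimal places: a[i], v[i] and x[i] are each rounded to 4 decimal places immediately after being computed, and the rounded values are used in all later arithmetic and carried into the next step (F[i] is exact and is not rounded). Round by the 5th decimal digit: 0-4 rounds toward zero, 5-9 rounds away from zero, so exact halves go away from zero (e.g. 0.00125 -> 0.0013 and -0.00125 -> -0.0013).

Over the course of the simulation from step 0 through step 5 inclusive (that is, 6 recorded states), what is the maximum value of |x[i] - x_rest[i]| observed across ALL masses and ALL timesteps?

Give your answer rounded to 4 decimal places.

Step 0: x=[7.0000 11.0000 19.0000] v=[0.0000 0.0000 0.0000]
Step 1: x=[6.6800 11.6400 18.6800] v=[-1.6000 3.2000 -1.6000]
Step 2: x=[6.1936 12.6128 18.1936] v=[-2.4320 4.8640 -2.4320]
Step 3: x=[5.7743 13.4515 17.7743] v=[-2.0966 4.1933 -2.0966]
Step 4: x=[5.6233 13.7535 17.6233] v=[-0.7548 1.5098 -0.7548]
Step 5: x=[5.8132 13.3738 17.8132] v=[0.9494 -1.8985 0.9494]
Max displacement = 1.7535

Answer: 1.7535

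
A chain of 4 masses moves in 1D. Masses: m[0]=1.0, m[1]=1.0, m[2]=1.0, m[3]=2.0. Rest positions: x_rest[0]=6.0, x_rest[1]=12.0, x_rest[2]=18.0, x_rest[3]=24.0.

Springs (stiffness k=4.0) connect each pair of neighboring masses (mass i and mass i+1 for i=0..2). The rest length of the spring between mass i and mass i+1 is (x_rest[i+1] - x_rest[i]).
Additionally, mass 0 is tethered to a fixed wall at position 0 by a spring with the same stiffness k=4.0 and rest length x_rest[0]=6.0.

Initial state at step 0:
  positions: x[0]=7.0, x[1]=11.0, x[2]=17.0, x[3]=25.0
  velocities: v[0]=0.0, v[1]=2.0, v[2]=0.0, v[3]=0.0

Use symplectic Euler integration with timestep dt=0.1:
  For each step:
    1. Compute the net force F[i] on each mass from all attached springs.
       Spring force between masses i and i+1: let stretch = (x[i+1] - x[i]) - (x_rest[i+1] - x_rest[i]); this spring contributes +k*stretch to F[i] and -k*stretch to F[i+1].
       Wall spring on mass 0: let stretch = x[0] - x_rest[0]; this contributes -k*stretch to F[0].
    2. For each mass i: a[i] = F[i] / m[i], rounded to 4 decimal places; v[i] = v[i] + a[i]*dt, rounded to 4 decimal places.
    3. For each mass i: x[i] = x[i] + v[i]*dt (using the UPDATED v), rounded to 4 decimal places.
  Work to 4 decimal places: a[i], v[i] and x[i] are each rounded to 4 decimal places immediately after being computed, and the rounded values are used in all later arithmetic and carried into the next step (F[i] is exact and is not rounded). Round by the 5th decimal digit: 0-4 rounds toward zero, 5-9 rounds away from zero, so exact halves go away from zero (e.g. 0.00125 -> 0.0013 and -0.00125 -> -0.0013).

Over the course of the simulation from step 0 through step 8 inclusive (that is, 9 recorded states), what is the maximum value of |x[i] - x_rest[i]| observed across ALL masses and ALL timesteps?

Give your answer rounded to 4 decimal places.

Step 0: x=[7.0000 11.0000 17.0000 25.0000] v=[0.0000 2.0000 0.0000 0.0000]
Step 1: x=[6.8800 11.2800 17.0800 24.9600] v=[-1.2000 2.8000 0.8000 -0.4000]
Step 2: x=[6.6608 11.6160 17.2432 24.8824] v=[-2.1920 3.3600 1.6320 -0.7760]
Step 3: x=[6.3734 11.9789 17.4869 24.7720] v=[-2.8742 3.6288 2.4368 -1.1038]
Step 4: x=[6.0553 12.3379 17.8017 24.6359] v=[-3.1814 3.5898 3.1476 -1.3608]
Step 5: x=[5.7463 12.6641 18.1713 24.4831] v=[-3.0905 3.2623 3.6958 -1.5276]
Step 6: x=[5.4841 12.9339 18.5731 24.3241] v=[-2.6219 2.6981 4.0176 -1.5900]
Step 7: x=[5.3005 13.1313 18.9793 24.1701] v=[-1.8356 1.9739 4.0623 -1.5402]
Step 8: x=[5.2182 13.2494 19.3592 24.0323] v=[-0.8235 1.1808 3.7994 -1.3784]
Max displacement = 1.3592

Answer: 1.3592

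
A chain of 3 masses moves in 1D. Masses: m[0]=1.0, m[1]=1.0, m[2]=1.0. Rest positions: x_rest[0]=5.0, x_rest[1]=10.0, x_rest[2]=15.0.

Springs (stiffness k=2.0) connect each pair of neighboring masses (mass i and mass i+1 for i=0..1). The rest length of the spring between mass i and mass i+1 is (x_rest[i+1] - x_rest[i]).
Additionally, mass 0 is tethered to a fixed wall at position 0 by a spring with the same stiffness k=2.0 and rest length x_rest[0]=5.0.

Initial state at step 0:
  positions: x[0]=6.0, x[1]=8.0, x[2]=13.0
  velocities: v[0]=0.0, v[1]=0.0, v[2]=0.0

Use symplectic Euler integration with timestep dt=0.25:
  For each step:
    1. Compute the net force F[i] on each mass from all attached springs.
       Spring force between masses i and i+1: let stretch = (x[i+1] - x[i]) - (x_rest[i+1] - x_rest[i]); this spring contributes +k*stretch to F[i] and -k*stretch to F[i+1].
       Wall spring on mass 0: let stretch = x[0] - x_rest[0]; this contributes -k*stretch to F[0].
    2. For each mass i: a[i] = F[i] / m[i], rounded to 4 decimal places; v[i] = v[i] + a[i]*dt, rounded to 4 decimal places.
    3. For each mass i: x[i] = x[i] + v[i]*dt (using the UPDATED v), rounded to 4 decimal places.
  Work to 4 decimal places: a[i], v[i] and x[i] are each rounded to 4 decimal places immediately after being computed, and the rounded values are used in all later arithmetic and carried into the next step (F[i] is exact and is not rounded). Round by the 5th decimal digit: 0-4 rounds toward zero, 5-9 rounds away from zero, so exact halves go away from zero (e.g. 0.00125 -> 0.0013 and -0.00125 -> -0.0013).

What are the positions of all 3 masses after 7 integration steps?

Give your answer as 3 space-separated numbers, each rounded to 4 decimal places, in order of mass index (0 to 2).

Step 0: x=[6.0000 8.0000 13.0000] v=[0.0000 0.0000 0.0000]
Step 1: x=[5.5000 8.3750 13.0000] v=[-2.0000 1.5000 0.0000]
Step 2: x=[4.6719 8.9688 13.0469] v=[-3.3125 2.3750 0.1875]
Step 3: x=[3.7969 9.5352 13.2090] v=[-3.5000 2.2656 0.6485]
Step 4: x=[3.1646 9.8436 13.5369] v=[-2.5293 1.2334 1.3116]
Step 5: x=[2.9716 9.7787 14.0282] v=[-0.7721 -0.2595 1.9650]
Step 6: x=[3.2580 9.3941 14.6133] v=[1.1457 -1.5383 2.3403]
Step 7: x=[3.9042 8.8949 15.1710] v=[2.5848 -1.9968 2.2307]

Answer: 3.9042 8.8949 15.1710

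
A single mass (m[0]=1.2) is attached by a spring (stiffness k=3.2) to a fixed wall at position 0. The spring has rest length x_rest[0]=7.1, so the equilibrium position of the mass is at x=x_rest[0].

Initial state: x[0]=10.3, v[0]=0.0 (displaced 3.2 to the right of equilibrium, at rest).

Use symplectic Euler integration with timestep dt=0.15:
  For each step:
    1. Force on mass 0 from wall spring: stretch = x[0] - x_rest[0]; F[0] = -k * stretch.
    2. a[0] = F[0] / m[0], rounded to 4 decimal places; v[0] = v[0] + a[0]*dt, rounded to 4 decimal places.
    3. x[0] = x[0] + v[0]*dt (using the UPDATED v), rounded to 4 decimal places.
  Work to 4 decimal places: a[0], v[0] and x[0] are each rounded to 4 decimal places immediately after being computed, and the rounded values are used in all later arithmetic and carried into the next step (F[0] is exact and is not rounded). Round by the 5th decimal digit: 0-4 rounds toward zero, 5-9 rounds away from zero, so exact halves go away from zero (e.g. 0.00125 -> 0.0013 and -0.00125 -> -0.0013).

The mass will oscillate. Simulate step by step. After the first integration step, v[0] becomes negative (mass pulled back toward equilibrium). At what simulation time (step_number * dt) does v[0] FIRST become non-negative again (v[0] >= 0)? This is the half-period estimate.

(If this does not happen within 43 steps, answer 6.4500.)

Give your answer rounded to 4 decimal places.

Step 0: x=[10.3000] v=[0.0000]
Step 1: x=[10.1080] v=[-1.2800]
Step 2: x=[9.7355] v=[-2.4832]
Step 3: x=[9.2049] v=[-3.5374]
Step 4: x=[8.5480] v=[-4.3794]
Step 5: x=[7.8042] v=[-4.9586]
Step 6: x=[7.0182] v=[-5.2403]
Step 7: x=[6.2371] v=[-5.2076]
Step 8: x=[5.5077] v=[-4.8624]
Step 9: x=[4.8739] v=[-4.2255]
Step 10: x=[4.3736] v=[-3.3351]
Step 11: x=[4.0369] v=[-2.2445]
Step 12: x=[3.8840] v=[-1.0193]
Step 13: x=[3.9241] v=[0.2671]
First v>=0 after going negative at step 13, time=1.9500

Answer: 1.9500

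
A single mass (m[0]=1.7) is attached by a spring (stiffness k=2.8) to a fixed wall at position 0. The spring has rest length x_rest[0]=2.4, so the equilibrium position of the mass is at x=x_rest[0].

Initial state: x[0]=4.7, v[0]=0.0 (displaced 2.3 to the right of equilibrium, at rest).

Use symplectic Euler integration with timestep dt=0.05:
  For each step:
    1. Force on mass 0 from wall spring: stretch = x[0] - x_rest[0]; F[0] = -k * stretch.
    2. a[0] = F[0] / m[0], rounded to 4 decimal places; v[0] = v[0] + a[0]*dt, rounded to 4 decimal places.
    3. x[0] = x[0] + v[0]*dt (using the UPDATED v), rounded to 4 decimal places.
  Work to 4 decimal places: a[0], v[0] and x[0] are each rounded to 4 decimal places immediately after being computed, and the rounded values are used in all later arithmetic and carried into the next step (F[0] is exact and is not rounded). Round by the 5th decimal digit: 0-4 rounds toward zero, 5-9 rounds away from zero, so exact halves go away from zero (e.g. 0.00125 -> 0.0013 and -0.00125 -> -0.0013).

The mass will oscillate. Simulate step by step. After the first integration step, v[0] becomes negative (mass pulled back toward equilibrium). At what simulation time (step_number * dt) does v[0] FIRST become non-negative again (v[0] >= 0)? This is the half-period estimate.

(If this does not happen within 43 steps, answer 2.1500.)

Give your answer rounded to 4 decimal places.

Step 0: x=[4.7000] v=[0.0000]
Step 1: x=[4.6905] v=[-0.1894]
Step 2: x=[4.6716] v=[-0.3780]
Step 3: x=[4.6433] v=[-0.5651]
Step 4: x=[4.6058] v=[-0.7498]
Step 5: x=[4.5592] v=[-0.9315]
Step 6: x=[4.5037] v=[-1.1093]
Step 7: x=[4.4396] v=[-1.2825]
Step 8: x=[4.3671] v=[-1.4505]
Step 9: x=[4.2865] v=[-1.6125]
Step 10: x=[4.1981] v=[-1.7679]
Step 11: x=[4.1023] v=[-1.9160]
Step 12: x=[3.9995] v=[-2.0562]
Step 13: x=[3.8901] v=[-2.1879]
Step 14: x=[3.7746] v=[-2.3106]
Step 15: x=[3.6534] v=[-2.4238]
Step 16: x=[3.5271] v=[-2.5270]
Step 17: x=[3.3961] v=[-2.6198]
Step 18: x=[3.2610] v=[-2.7018]
Step 19: x=[3.1224] v=[-2.7727]
Step 20: x=[2.9808] v=[-2.8322]
Step 21: x=[2.8368] v=[-2.8800]
Step 22: x=[2.6910] v=[-2.9160]
Step 23: x=[2.5440] v=[-2.9400]
Step 24: x=[2.3964] v=[-2.9519]
Step 25: x=[2.2488] v=[-2.9516]
Step 26: x=[2.1018] v=[-2.9392]
Step 27: x=[1.9561] v=[-2.9146]
Step 28: x=[1.8122] v=[-2.8780]
Step 29: x=[1.6707] v=[-2.8296]
Step 30: x=[1.5322] v=[-2.7695]
Step 31: x=[1.3973] v=[-2.6980]
Step 32: x=[1.2665] v=[-2.6154]
Step 33: x=[1.1404] v=[-2.5221]
Step 34: x=[1.0195] v=[-2.4184]
Step 35: x=[0.9043] v=[-2.3047]
Step 36: x=[0.7952] v=[-2.1815]
Step 37: x=[0.6927] v=[-2.0493]
Step 38: x=[0.5973] v=[-1.9087]
Step 39: x=[0.5093] v=[-1.7602]
Step 40: x=[0.4291] v=[-1.6045]
Step 41: x=[0.3570] v=[-1.4422]
Step 42: x=[0.2933] v=[-1.2740]
Step 43: x=[0.2383] v=[-1.1005]
v[0] did not become non-negative within 43 steps; using fallback time=2.1500

Answer: 2.1500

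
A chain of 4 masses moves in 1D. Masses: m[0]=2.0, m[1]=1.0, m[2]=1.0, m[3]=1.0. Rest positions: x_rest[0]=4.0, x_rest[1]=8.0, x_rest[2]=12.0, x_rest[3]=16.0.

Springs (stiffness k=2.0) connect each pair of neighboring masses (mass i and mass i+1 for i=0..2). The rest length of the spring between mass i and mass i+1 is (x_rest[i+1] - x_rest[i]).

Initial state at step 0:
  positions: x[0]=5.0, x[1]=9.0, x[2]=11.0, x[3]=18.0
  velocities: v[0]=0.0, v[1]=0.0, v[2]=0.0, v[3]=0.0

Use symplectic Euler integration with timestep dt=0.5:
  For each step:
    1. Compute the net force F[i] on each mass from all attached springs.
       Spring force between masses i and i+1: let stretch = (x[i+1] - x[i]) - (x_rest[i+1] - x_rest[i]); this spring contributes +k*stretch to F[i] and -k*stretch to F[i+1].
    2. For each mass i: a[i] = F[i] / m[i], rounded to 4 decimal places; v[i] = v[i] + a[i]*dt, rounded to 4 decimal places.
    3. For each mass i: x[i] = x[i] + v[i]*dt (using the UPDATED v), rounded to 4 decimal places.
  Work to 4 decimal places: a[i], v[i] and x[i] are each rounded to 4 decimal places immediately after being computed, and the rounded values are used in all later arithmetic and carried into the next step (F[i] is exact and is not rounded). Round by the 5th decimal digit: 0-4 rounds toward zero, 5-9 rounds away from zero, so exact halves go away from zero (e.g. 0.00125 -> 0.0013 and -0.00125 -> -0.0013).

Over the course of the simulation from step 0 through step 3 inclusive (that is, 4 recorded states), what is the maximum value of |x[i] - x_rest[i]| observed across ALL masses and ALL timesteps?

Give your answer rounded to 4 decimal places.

Answer: 2.7500

Derivation:
Step 0: x=[5.0000 9.0000 11.0000 18.0000] v=[0.0000 0.0000 0.0000 0.0000]
Step 1: x=[5.0000 8.0000 13.5000 16.5000] v=[0.0000 -2.0000 5.0000 -3.0000]
Step 2: x=[4.7500 8.2500 14.7500 15.5000] v=[-0.5000 0.5000 2.5000 -2.0000]
Step 3: x=[4.3750 10.0000 13.1250 16.1250] v=[-0.7500 3.5000 -3.2500 1.2500]
Max displacement = 2.7500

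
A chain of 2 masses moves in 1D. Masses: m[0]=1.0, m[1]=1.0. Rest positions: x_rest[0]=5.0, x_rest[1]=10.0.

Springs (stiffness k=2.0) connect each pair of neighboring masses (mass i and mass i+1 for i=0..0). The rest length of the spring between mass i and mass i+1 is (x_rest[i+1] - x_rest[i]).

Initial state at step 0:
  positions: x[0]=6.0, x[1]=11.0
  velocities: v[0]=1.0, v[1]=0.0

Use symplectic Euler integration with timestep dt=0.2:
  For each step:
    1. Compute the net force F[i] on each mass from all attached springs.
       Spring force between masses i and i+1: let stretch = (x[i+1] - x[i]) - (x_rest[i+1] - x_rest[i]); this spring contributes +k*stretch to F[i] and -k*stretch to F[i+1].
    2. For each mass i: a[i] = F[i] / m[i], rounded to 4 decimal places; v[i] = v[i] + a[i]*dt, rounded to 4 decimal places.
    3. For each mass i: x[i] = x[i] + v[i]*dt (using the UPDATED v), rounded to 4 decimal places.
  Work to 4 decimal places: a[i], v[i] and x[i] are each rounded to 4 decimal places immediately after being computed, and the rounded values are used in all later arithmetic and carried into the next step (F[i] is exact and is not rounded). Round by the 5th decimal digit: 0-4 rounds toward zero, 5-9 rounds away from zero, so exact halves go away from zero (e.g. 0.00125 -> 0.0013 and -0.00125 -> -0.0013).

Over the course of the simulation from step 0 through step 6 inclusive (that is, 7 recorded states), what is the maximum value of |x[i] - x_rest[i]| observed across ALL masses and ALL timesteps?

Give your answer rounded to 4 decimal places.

Answer: 1.7693

Derivation:
Step 0: x=[6.0000 11.0000] v=[1.0000 0.0000]
Step 1: x=[6.2000 11.0000] v=[1.0000 0.0000]
Step 2: x=[6.3840 11.0160] v=[0.9200 0.0800]
Step 3: x=[6.5386 11.0614] v=[0.7728 0.2272]
Step 4: x=[6.6550 11.1450] v=[0.5819 0.4181]
Step 5: x=[6.7306 11.2694] v=[0.3779 0.6221]
Step 6: x=[6.7693 11.4307] v=[0.1934 0.8066]
Max displacement = 1.7693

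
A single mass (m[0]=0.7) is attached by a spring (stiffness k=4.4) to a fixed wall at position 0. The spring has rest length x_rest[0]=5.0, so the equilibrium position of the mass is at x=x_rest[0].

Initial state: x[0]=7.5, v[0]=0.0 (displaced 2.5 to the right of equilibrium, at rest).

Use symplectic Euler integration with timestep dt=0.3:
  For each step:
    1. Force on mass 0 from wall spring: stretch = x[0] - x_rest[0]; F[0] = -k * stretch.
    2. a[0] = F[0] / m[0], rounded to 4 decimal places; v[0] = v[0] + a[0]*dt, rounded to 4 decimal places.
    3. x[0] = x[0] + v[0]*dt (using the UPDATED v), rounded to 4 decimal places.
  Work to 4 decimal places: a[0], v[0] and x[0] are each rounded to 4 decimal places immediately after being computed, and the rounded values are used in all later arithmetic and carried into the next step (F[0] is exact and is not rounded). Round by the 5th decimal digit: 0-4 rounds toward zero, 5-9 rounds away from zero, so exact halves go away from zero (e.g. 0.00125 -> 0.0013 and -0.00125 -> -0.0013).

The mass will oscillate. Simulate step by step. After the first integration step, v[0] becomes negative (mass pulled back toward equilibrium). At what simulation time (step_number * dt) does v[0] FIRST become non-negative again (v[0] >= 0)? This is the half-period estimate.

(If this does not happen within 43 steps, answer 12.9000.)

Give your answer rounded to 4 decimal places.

Step 0: x=[7.5000] v=[0.0000]
Step 1: x=[6.0857] v=[-4.7143]
Step 2: x=[4.0572] v=[-6.7616]
Step 3: x=[2.5621] v=[-4.9837]
Step 4: x=[2.4462] v=[-0.3865]
Step 5: x=[3.7750] v=[4.4293]
First v>=0 after going negative at step 5, time=1.5000

Answer: 1.5000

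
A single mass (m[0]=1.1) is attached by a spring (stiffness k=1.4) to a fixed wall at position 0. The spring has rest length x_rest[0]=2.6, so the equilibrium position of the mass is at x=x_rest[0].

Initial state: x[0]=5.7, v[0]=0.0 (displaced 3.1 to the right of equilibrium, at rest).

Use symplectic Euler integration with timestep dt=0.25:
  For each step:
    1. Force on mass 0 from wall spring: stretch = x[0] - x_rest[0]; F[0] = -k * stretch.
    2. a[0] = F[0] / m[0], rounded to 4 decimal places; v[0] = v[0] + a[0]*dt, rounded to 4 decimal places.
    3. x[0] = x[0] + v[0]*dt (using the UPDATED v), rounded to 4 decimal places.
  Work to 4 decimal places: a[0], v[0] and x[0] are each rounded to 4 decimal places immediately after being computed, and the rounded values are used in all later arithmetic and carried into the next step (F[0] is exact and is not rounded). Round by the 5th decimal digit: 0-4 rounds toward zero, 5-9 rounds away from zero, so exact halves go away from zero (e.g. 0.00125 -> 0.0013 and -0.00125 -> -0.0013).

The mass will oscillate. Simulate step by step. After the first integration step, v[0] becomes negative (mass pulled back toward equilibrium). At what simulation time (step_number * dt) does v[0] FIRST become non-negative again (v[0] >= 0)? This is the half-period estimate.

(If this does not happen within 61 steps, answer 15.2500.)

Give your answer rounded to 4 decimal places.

Answer: 3.0000

Derivation:
Step 0: x=[5.7000] v=[0.0000]
Step 1: x=[5.4534] v=[-0.9864]
Step 2: x=[4.9798] v=[-1.8943]
Step 3: x=[4.3169] v=[-2.6515]
Step 4: x=[3.5175] v=[-3.1978]
Step 5: x=[2.6451] v=[-3.4897]
Step 6: x=[1.7691] v=[-3.5041]
Step 7: x=[0.9592] v=[-3.2397]
Step 8: x=[0.2798] v=[-2.7176]
Step 9: x=[-0.2151] v=[-1.9794]
Step 10: x=[-0.4860] v=[-1.0837]
Step 11: x=[-0.5115] v=[-0.1018]
Step 12: x=[-0.2895] v=[0.8882]
First v>=0 after going negative at step 12, time=3.0000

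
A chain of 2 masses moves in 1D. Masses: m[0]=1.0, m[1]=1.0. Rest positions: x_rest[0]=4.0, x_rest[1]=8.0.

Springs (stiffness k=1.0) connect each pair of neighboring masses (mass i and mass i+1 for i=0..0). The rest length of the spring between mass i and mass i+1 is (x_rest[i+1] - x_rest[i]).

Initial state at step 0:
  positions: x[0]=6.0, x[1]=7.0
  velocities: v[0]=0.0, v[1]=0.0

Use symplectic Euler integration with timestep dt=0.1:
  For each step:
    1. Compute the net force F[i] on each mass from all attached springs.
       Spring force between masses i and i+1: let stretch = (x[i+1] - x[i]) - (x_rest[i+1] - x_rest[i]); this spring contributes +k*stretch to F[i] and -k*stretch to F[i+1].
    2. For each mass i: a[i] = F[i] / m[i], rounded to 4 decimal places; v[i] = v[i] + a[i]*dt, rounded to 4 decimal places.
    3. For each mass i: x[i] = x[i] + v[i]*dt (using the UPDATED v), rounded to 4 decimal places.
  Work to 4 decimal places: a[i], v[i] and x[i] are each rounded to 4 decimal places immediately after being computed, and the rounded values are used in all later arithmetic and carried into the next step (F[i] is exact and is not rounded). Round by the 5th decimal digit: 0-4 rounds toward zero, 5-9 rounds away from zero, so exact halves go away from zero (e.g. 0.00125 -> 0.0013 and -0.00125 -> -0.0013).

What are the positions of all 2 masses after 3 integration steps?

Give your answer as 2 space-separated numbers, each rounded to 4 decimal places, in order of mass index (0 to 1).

Step 0: x=[6.0000 7.0000] v=[0.0000 0.0000]
Step 1: x=[5.9700 7.0300] v=[-0.3000 0.3000]
Step 2: x=[5.9106 7.0894] v=[-0.5940 0.5940]
Step 3: x=[5.8230 7.1770] v=[-0.8761 0.8761]

Answer: 5.8230 7.1770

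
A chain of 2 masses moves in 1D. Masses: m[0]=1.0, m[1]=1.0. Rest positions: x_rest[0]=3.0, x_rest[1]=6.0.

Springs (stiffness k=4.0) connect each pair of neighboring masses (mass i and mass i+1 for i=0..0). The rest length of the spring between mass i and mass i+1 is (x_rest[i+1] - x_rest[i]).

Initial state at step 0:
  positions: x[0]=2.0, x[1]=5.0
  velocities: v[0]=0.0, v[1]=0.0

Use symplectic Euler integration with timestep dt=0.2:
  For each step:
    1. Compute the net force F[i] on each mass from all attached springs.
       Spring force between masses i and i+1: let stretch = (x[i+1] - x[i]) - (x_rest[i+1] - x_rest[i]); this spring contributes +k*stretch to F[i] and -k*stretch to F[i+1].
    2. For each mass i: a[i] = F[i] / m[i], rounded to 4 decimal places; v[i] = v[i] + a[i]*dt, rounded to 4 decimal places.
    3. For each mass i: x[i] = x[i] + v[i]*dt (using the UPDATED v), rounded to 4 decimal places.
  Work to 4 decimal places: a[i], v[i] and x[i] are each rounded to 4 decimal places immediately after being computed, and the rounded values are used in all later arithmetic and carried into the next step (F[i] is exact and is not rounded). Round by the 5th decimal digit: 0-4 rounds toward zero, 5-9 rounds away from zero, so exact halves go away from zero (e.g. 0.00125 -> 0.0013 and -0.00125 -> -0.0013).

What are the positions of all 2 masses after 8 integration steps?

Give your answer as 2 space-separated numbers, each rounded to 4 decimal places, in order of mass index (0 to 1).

Step 0: x=[2.0000 5.0000] v=[0.0000 0.0000]
Step 1: x=[2.0000 5.0000] v=[0.0000 0.0000]
Step 2: x=[2.0000 5.0000] v=[0.0000 0.0000]
Step 3: x=[2.0000 5.0000] v=[0.0000 0.0000]
Step 4: x=[2.0000 5.0000] v=[0.0000 0.0000]
Step 5: x=[2.0000 5.0000] v=[0.0000 0.0000]
Step 6: x=[2.0000 5.0000] v=[0.0000 0.0000]
Step 7: x=[2.0000 5.0000] v=[0.0000 0.0000]
Step 8: x=[2.0000 5.0000] v=[0.0000 0.0000]

Answer: 2.0000 5.0000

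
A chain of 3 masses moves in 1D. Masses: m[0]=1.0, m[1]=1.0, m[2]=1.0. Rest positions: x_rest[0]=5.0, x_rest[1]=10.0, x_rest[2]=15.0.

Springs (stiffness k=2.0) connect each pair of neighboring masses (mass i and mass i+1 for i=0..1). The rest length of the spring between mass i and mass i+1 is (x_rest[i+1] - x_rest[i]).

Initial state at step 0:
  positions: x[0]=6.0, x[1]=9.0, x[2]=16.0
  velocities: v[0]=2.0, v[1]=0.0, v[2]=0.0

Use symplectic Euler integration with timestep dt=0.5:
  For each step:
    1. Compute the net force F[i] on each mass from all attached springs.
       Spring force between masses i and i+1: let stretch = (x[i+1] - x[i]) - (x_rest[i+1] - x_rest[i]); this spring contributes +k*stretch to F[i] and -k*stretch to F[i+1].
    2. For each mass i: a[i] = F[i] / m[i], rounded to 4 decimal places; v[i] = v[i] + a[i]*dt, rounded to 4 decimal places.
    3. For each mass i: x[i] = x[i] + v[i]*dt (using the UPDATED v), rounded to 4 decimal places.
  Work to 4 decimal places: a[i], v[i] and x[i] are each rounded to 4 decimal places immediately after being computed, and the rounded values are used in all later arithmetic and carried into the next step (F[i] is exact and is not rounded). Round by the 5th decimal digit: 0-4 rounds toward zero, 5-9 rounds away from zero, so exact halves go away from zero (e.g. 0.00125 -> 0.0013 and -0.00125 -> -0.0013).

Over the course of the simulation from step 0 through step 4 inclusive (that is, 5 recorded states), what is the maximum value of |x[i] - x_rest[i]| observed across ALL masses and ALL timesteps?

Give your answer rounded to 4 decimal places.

Answer: 2.5000

Derivation:
Step 0: x=[6.0000 9.0000 16.0000] v=[2.0000 0.0000 0.0000]
Step 1: x=[6.0000 11.0000 15.0000] v=[0.0000 4.0000 -2.0000]
Step 2: x=[6.0000 12.5000 14.5000] v=[0.0000 3.0000 -1.0000]
Step 3: x=[6.7500 11.7500 15.5000] v=[1.5000 -1.5000 2.0000]
Step 4: x=[7.5000 10.3750 17.1250] v=[1.5000 -2.7500 3.2500]
Max displacement = 2.5000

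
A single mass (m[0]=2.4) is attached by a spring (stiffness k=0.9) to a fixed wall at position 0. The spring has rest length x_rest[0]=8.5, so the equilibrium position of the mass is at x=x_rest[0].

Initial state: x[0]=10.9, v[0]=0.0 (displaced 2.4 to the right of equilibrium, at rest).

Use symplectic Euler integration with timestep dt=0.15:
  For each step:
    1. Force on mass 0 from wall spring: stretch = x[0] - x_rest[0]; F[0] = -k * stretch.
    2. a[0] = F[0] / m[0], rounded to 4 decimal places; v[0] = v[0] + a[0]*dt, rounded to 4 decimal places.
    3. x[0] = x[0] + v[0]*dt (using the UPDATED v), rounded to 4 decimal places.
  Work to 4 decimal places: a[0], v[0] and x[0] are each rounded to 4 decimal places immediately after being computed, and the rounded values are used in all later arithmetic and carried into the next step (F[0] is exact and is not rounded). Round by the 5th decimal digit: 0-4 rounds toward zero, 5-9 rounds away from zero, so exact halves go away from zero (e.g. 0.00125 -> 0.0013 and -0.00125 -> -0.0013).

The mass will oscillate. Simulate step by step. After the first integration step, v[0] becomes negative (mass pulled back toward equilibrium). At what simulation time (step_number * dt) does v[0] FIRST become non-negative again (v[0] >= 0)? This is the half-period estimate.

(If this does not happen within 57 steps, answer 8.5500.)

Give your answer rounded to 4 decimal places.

Step 0: x=[10.9000] v=[0.0000]
Step 1: x=[10.8798] v=[-0.1350]
Step 2: x=[10.8395] v=[-0.2689]
Step 3: x=[10.7794] v=[-0.4005]
Step 4: x=[10.7001] v=[-0.5287]
Step 5: x=[10.6022] v=[-0.6525]
Step 6: x=[10.4866] v=[-0.7707]
Step 7: x=[10.3542] v=[-0.8825]
Step 8: x=[10.2062] v=[-0.9868]
Step 9: x=[10.0438] v=[-1.0828]
Step 10: x=[9.8684] v=[-1.1696]
Step 11: x=[9.6814] v=[-1.2466]
Step 12: x=[9.4844] v=[-1.3131]
Step 13: x=[9.2791] v=[-1.3685]
Step 14: x=[9.0673] v=[-1.4123]
Step 15: x=[8.8507] v=[-1.4442]
Step 16: x=[8.6311] v=[-1.4639]
Step 17: x=[8.4104] v=[-1.4713]
Step 18: x=[8.1905] v=[-1.4663]
Step 19: x=[7.9732] v=[-1.4489]
Step 20: x=[7.7603] v=[-1.4193]
Step 21: x=[7.5536] v=[-1.3777]
Step 22: x=[7.3549] v=[-1.3245]
Step 23: x=[7.1659] v=[-1.2601]
Step 24: x=[6.9881] v=[-1.1851]
Step 25: x=[6.8231] v=[-1.1001]
Step 26: x=[6.6722] v=[-1.0058]
Step 27: x=[6.5368] v=[-0.9030]
Step 28: x=[6.4179] v=[-0.7926]
Step 29: x=[6.3166] v=[-0.6755]
Step 30: x=[6.2337] v=[-0.5527]
Step 31: x=[6.1699] v=[-0.4252]
Step 32: x=[6.1258] v=[-0.2941]
Step 33: x=[6.1017] v=[-0.1606]
Step 34: x=[6.0978] v=[-0.0257]
Step 35: x=[6.1142] v=[0.1094]
First v>=0 after going negative at step 35, time=5.2500

Answer: 5.2500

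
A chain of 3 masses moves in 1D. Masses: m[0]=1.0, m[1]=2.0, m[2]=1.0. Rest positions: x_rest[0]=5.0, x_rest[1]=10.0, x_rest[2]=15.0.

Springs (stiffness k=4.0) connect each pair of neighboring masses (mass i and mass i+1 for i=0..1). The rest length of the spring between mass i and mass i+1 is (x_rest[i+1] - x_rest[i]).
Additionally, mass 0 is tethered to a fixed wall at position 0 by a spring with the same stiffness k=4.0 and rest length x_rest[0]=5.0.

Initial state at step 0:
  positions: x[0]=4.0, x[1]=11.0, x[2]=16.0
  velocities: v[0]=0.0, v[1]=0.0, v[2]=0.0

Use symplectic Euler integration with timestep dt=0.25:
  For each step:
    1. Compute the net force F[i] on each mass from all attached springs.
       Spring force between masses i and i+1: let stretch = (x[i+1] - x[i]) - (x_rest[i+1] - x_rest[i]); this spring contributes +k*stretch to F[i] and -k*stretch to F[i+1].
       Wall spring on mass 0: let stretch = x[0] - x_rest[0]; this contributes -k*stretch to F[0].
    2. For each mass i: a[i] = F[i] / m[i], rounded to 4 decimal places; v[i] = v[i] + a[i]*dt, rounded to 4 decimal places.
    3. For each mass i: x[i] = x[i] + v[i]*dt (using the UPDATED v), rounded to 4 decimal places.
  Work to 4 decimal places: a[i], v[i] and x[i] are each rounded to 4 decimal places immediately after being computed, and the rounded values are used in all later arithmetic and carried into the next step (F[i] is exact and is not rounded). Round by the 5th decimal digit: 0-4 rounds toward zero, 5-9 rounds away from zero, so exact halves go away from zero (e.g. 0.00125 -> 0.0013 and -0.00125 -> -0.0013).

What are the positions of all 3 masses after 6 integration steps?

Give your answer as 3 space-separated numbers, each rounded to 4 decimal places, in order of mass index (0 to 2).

Step 0: x=[4.0000 11.0000 16.0000] v=[0.0000 0.0000 0.0000]
Step 1: x=[4.7500 10.7500 16.0000] v=[3.0000 -1.0000 0.0000]
Step 2: x=[5.8125 10.4063 15.9375] v=[4.2500 -1.3750 -0.2500]
Step 3: x=[6.5703 10.1797 15.7422] v=[3.0313 -0.9063 -0.7812]
Step 4: x=[6.5879 10.1973 15.4063] v=[0.0704 0.0703 -1.3437]
Step 5: x=[5.8609 10.4148 15.0181] v=[-2.9081 0.8701 -1.5527]
Step 6: x=[4.8071 10.6385 14.7291] v=[-4.2151 0.8948 -1.1560]

Answer: 4.8071 10.6385 14.7291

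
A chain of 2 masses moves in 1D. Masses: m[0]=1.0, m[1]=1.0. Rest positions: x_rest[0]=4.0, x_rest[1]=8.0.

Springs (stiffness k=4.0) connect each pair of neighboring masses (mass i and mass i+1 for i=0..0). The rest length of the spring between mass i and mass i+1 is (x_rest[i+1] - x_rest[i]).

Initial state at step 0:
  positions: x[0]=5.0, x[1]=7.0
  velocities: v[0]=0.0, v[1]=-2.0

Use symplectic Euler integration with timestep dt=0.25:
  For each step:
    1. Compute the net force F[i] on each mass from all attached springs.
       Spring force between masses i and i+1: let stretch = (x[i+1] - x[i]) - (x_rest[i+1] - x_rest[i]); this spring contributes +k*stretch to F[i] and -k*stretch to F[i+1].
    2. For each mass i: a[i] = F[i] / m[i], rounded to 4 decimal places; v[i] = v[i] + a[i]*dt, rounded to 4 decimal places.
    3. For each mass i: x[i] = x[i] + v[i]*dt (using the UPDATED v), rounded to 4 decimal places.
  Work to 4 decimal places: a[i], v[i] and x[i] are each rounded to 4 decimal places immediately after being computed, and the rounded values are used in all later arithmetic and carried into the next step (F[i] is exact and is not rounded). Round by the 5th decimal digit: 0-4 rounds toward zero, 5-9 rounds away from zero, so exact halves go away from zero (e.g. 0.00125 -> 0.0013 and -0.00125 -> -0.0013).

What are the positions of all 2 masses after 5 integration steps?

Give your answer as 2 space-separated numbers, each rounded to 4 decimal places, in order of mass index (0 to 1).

Answer: 1.8594 7.6407

Derivation:
Step 0: x=[5.0000 7.0000] v=[0.0000 -2.0000]
Step 1: x=[4.5000 7.0000] v=[-2.0000 0.0000]
Step 2: x=[3.6250 7.3750] v=[-3.5000 1.5000]
Step 3: x=[2.6875 7.8125] v=[-3.7500 1.7500]
Step 4: x=[2.0313 7.9688] v=[-2.6250 0.6250]
Step 5: x=[1.8594 7.6407] v=[-0.6875 -1.3125]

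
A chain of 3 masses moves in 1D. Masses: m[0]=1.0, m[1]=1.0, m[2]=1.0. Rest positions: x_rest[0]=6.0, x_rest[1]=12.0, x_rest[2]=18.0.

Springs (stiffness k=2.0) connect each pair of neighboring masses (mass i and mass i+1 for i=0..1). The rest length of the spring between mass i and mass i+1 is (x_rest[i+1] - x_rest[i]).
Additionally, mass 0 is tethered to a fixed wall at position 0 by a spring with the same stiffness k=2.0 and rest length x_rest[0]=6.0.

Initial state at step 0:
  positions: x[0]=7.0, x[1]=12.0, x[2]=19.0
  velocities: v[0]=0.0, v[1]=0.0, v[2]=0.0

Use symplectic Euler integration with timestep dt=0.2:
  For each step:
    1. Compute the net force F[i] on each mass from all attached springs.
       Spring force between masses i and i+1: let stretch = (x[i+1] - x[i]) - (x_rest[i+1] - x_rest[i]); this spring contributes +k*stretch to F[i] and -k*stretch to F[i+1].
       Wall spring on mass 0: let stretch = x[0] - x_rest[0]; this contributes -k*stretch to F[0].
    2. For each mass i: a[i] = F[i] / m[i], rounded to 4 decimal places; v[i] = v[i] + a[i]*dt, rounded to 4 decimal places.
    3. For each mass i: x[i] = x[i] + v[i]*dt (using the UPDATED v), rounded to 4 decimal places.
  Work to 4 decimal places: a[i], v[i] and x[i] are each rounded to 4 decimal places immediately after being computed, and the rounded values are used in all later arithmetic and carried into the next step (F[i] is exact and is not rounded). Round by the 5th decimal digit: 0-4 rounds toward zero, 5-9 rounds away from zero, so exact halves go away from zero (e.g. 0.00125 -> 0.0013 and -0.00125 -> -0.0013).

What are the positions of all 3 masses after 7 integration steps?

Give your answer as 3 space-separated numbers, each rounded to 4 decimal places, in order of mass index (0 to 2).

Step 0: x=[7.0000 12.0000 19.0000] v=[0.0000 0.0000 0.0000]
Step 1: x=[6.8400 12.1600 18.9200] v=[-0.8000 0.8000 -0.4000]
Step 2: x=[6.5584 12.4352 18.7792] v=[-1.4080 1.3760 -0.7040]
Step 3: x=[6.2223 12.7478 18.6109] v=[-1.6806 1.5629 -0.8416]
Step 4: x=[5.9104 13.0074 18.4535] v=[-1.5593 1.2979 -0.7868]
Step 5: x=[5.6935 13.1349 18.3405] v=[-1.0847 0.6375 -0.5652]
Step 6: x=[5.6164 13.0835 18.2910] v=[-0.3855 -0.2568 -0.2474]
Step 7: x=[5.6874 12.8514 18.3049] v=[0.3548 -1.1606 0.0696]

Answer: 5.6874 12.8514 18.3049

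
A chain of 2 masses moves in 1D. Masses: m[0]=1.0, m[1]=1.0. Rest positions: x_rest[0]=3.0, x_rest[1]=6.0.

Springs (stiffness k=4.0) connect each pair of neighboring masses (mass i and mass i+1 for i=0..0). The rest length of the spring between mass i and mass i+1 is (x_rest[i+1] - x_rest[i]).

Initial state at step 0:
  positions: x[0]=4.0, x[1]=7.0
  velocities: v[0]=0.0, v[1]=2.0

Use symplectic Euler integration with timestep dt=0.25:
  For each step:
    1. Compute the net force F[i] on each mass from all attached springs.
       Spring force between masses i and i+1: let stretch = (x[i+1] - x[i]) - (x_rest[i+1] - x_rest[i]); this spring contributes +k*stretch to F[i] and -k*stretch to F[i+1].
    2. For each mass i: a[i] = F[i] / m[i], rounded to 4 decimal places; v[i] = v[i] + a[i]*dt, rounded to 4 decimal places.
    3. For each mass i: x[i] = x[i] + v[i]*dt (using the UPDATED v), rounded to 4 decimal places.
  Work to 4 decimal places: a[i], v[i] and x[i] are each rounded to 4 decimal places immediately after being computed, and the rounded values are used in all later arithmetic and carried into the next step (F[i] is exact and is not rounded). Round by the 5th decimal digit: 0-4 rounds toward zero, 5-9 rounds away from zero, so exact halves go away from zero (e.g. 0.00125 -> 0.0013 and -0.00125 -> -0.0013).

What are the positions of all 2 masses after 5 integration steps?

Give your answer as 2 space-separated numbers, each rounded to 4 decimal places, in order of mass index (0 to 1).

Answer: 5.4219 8.0782

Derivation:
Step 0: x=[4.0000 7.0000] v=[0.0000 2.0000]
Step 1: x=[4.0000 7.5000] v=[0.0000 2.0000]
Step 2: x=[4.1250 7.8750] v=[0.5000 1.5000]
Step 3: x=[4.4375 8.0625] v=[1.2500 0.7500]
Step 4: x=[4.9063 8.0938] v=[1.8750 0.1250]
Step 5: x=[5.4219 8.0782] v=[2.0625 -0.0625]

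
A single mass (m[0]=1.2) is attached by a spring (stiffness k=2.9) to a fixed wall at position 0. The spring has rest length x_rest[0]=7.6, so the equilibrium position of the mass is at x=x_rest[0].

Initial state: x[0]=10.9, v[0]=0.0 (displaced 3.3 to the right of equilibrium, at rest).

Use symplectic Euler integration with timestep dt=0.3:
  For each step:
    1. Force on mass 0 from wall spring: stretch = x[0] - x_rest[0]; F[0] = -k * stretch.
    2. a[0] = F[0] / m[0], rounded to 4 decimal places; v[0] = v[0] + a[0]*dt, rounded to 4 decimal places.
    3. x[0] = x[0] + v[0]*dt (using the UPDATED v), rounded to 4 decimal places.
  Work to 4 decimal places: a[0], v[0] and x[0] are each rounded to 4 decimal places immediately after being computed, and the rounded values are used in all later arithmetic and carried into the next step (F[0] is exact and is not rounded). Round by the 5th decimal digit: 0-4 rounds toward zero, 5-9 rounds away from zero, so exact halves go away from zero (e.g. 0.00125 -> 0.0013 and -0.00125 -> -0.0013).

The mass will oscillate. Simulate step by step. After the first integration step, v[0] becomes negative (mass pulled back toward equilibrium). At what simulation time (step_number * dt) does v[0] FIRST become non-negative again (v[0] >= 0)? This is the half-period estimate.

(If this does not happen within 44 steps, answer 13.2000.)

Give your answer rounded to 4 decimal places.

Step 0: x=[10.9000] v=[0.0000]
Step 1: x=[10.1823] v=[-2.3925]
Step 2: x=[8.9029] v=[-4.2647]
Step 3: x=[7.3401] v=[-5.2093]
Step 4: x=[5.8338] v=[-5.0209]
Step 5: x=[4.7117] v=[-3.7404]
Step 6: x=[4.2178] v=[-1.6464]
Step 7: x=[4.4595] v=[0.8057]
First v>=0 after going negative at step 7, time=2.1000

Answer: 2.1000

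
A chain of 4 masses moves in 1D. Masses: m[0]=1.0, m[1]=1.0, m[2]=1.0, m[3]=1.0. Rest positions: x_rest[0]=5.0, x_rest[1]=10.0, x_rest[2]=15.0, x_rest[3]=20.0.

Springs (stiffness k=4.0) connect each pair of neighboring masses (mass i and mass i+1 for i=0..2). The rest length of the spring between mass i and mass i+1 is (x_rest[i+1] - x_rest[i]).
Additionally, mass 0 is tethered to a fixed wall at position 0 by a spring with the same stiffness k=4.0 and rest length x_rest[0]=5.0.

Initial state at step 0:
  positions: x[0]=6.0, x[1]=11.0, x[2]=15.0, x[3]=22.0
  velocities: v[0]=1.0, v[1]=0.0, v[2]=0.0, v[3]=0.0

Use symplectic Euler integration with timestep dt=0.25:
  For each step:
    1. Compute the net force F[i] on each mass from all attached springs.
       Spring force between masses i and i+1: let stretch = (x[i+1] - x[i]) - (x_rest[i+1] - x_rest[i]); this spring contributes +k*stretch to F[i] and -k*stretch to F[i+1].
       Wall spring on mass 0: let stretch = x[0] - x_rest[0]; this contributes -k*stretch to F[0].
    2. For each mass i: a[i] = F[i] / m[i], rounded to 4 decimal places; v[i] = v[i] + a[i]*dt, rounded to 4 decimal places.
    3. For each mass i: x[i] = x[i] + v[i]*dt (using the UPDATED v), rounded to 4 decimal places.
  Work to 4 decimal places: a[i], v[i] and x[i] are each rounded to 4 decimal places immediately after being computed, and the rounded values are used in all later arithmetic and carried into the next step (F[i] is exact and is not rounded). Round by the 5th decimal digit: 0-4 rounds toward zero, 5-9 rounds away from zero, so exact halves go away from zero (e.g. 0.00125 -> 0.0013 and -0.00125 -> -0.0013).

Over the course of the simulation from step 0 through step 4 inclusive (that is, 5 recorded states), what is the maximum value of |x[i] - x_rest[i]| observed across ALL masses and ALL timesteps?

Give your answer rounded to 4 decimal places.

Step 0: x=[6.0000 11.0000 15.0000 22.0000] v=[1.0000 0.0000 0.0000 0.0000]
Step 1: x=[6.0000 10.7500 15.7500 21.5000] v=[0.0000 -1.0000 3.0000 -2.0000]
Step 2: x=[5.6875 10.5625 16.6875 20.8125] v=[-1.2500 -0.7500 3.7500 -2.7500]
Step 3: x=[5.1719 10.6875 17.1250 20.3438] v=[-2.0625 0.5000 1.7500 -1.8750]
Step 4: x=[4.7422 11.0430 16.7578 20.3204] v=[-1.7188 1.4219 -1.4687 -0.0938]
Max displacement = 2.1250

Answer: 2.1250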